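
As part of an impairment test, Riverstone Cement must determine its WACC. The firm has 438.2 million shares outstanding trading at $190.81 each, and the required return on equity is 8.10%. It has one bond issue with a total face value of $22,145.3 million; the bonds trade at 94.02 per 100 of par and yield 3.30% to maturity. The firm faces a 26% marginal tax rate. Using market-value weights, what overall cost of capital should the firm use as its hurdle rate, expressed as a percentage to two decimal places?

Market value of equity E = 190.81 × 438.2m = 83612.942m. Market value of debt D = 22145.3m × 94.02/100 = 20821.01106m.
Total capital V = 83612.942 + 20821.01106 = 104433.95306.
Equity: weight = 83612.942/104433.95306 = 0.8006; cost = 8.1%.
Bonds outstanding: weight = 20821.01106/104433.95306 = 0.1994; after-tax cost = 3.3% × (1 − 26%) = 2.4420%.
WACC = 0.8006 × 8.1000% + 0.1994 × 2.4420% = 6.9720%.

6.97%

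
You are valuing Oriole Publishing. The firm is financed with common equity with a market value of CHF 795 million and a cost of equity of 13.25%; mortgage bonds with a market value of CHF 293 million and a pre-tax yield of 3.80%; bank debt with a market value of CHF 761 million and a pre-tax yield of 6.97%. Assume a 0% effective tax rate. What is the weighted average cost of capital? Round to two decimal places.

9.17%

Total capital V = 795 + 293 + 761 = 1849.
Equity: weight = 795/1849 = 0.4300; cost = 13.25%.
Mortgage bonds: weight = 293/1849 = 0.1585; after-tax cost = 3.8% × (1 − 0%) = 3.8000%.
Bank debt: weight = 761/1849 = 0.4116; after-tax cost = 6.97% × (1 − 0%) = 6.9700%.
WACC = 0.4300 × 13.2500% + 0.1585 × 3.8000% + 0.4116 × 6.9700% = 9.1678%.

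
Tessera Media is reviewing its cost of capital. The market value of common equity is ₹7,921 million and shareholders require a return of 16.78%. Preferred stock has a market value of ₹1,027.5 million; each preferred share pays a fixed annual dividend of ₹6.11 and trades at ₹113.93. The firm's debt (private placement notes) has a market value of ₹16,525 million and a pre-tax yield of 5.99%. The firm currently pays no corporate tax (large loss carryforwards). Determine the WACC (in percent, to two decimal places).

Cost of preferred: Rp = 6.11 / 113.93 = 5.3629%.
Total capital V = 7921 + 1027.5 + 16525 = 25473.5.
Equity: weight = 7921/25473.5 = 0.3110; cost = 16.78%.
Preferred: weight = 1027.5/25473.5 = 0.0403; cost = 5.3629%.
Private placement notes: weight = 16525/25473.5 = 0.6487; after-tax cost = 5.99% × (1 − 0%) = 5.9900%.
WACC = 0.3110 × 16.7800% + 0.0403 × 5.3629% + 0.6487 × 5.9900% = 9.3199%.

9.32%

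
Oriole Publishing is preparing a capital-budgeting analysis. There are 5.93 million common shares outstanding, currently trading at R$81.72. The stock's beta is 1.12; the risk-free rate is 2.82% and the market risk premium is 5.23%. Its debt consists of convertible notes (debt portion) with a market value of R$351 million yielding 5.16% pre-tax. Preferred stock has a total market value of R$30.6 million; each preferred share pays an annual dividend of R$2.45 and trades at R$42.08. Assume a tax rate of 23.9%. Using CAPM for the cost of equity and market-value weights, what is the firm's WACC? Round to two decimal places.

6.65%

Cost of equity via CAPM: Re = 2.82% + 1.12 × 5.23% = 8.6776%.
Cost of preferred: Rp = 2.45 / 42.08 = 5.8222%.
Market value of equity E = 81.72 × 5.93m = 484.5996m.
Total capital V = 484.5996 + 30.6 + 351 = 866.1996.
Equity: weight = 484.5996/866.1996 = 0.5595; cost = 8.6776%.
Preferred: weight = 30.6/866.1996 = 0.0353; cost = 5.8222%.
Convertible notes (debt portion): weight = 351/866.1996 = 0.4052; after-tax cost = 5.16% × (1 − 23.9%) = 3.9268%.
WACC = 0.5595 × 8.6776% + 0.0353 × 5.8222% + 0.4052 × 3.9268% = 6.6516%.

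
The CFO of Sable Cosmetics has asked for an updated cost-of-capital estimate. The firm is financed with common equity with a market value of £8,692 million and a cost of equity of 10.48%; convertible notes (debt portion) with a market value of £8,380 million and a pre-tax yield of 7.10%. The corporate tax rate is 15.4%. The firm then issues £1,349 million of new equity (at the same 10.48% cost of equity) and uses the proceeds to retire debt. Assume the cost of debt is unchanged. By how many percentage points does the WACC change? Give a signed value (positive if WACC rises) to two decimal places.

Current WACC:
Total capital V = 8692 + 8380 = 17072.
Equity: weight = 8692/17072 = 0.5091; cost = 10.48%.
Convertible notes (debt portion): weight = 8380/17072 = 0.4909; after-tax cost = 7.1% × (1 − 15.4%) = 6.0066%.
WACC = 0.5091 × 10.4800% + 0.4909 × 6.0066% = 8.2842%.
After the change:
Total capital V = 10041 + 7031 = 17072.
Equity: weight = 10041/17072 = 0.5882; cost = 10.48%.
Convertible notes (debt portion): weight = 7031/17072 = 0.4118; after-tax cost = 7.1% × (1 − 15.4%) = 6.0066%.
WACC = 0.5882 × 10.4800% + 0.4118 × 6.0066% = 8.6377%.
Change in WACC = 8.6377% − 8.2842% = 0.3535 pp.

+0.35 pp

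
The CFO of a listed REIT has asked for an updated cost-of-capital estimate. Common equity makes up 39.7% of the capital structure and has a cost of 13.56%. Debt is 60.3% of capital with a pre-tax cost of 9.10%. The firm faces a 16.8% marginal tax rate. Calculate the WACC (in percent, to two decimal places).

After-tax cost of debt = 9.1% × (1 − 16.8%) = 7.5712%.
WACC = 0.397 × 13.5600% + 0.603 × 7.5712% = 9.9488%.

9.95%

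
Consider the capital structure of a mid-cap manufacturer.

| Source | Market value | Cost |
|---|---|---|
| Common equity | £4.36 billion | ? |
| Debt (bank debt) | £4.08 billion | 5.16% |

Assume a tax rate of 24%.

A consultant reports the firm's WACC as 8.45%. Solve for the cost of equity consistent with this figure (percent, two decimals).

12.69%

Total capital V = 4.36 + 4.08 = 8.44.
Equity weight = 4.36/8.44 = 0.5166.
Bank debt weight = 4.08/8.44 = 0.4834.
Debt contribution = 0.4834 × 5.16% × (1 − 24%) = 1.8957%.
Required equity contribution = 8.45% − 1.8957% = 6.5543%.
Re = 6.5543% / 0.5166 = 12.6876%.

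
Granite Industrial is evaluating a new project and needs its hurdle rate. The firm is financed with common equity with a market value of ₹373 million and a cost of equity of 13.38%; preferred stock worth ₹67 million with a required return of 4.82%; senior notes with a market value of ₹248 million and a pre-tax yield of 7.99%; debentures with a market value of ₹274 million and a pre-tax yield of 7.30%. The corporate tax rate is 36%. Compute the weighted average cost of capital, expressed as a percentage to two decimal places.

8.17%

Total capital V = 373 + 67 + 248 + 274 = 962.
Equity: weight = 373/962 = 0.3877; cost = 13.38%.
Preferred: weight = 67/962 = 0.0696; cost = 4.82%.
Senior notes: weight = 248/962 = 0.2578; after-tax cost = 7.99% × (1 − 36%) = 5.1136%.
Debentures: weight = 274/962 = 0.2848; after-tax cost = 7.3% × (1 − 36%) = 4.6720%.
WACC = 0.3877 × 13.3800% + 0.0696 × 4.8200% + 0.2578 × 5.1136% + 0.2848 × 4.6720% = 8.1725%.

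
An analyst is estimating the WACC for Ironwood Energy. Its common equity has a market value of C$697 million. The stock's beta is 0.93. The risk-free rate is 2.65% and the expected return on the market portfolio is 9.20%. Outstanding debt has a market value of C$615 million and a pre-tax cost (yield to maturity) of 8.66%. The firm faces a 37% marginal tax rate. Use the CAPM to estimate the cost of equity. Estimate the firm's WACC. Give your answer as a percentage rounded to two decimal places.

7.20%

Market risk premium = 9.2% − 2.65% = 6.55%.
Cost of equity via CAPM: Re = 2.65% + 0.93 × 6.55% = 8.7415%.
Total capital V = 697 + 615 = 1312.
Equity: weight = 697/1312 = 0.5312; cost = 8.7415%.
Debt: weight = 615/1312 = 0.4688; after-tax cost = 8.66% × (1 − 37%) = 5.4558%.
WACC = 0.5312 × 8.7415% + 0.4688 × 5.4558% = 7.2013%.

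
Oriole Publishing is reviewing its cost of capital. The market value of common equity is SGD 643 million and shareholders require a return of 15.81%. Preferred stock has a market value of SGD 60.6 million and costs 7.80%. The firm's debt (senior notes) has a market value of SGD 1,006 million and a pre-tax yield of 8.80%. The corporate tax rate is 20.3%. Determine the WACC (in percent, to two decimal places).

Total capital V = 643 + 60.6 + 1006 = 1709.6.
Equity: weight = 643/1709.6 = 0.3761; cost = 15.81%.
Preferred: weight = 60.6/1709.6 = 0.0354; cost = 7.8%.
Senior notes: weight = 1006/1709.6 = 0.5884; after-tax cost = 8.8% × (1 − 20.3%) = 7.0136%.
WACC = 0.3761 × 15.8100% + 0.0354 × 7.8000% + 0.5884 × 7.0136% = 10.3499%.

10.35%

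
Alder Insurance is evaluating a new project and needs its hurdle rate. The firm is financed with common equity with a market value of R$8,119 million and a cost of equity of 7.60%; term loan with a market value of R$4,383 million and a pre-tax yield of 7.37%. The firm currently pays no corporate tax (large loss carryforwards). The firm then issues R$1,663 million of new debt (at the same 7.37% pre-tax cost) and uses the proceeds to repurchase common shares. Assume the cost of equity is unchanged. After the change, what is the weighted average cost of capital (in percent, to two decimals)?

7.49%

After the change:
Total capital V = 6456 + 6046 = 12502.
Equity: weight = 6456/12502 = 0.5164; cost = 7.6%.
Term loan: weight = 6046/12502 = 0.4836; after-tax cost = 7.37% × (1 − 0%) = 7.3700%.
WACC = 0.5164 × 7.6000% + 0.4836 × 7.3700% = 7.4888%.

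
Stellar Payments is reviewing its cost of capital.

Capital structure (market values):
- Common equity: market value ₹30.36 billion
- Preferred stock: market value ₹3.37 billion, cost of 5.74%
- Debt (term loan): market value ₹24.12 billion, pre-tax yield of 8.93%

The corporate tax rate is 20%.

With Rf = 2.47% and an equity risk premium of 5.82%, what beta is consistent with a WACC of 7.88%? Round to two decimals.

1.07

Total capital V = 30.36 + 3.37 + 24.12 = 57.85.
Equity weight = 30.36/57.85 = 0.5248.
Preferred weight = 3.37/57.85 = 0.0583.
Term loan weight = 24.12/57.85 = 0.4169.
Debt contribution = 0.4169 × 8.93% × (1 − 20%) = 2.9786%.
Preferred contribution = 0.0583 × 5.74% = 0.3344%.
Required equity contribution = 7.88% − 3.3130% = 4.5670%  ⇒  Re = 8.7023%.
CAPM: 8.7023% = 2.47% + β × 5.82%  ⇒  β = 1.0708.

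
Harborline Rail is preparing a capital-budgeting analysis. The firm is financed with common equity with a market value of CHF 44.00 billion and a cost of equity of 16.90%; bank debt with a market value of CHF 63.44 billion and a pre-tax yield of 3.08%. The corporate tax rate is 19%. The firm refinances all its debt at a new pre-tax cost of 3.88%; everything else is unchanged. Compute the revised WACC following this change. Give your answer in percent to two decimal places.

After the change:
Total capital V = 44 + 63.44 = 107.44.
Equity: weight = 44/107.44 = 0.4095; cost = 16.9%.
Bank debt: weight = 63.44/107.44 = 0.5905; after-tax cost = 3.88% × (1 − 19%) = 3.1428%.
WACC = 0.4095 × 16.9000% + 0.5905 × 3.1428% = 8.7768%.

8.78%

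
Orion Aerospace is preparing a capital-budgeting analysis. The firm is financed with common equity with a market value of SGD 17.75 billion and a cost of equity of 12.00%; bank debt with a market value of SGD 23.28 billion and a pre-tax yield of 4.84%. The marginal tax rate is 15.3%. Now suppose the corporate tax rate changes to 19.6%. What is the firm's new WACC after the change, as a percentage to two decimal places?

7.40%

After the change:
Total capital V = 17.75 + 23.28 = 41.03.
Equity: weight = 17.75/41.03 = 0.4326; cost = 12%.
Bank debt: weight = 23.28/41.03 = 0.5674; after-tax cost = 4.84% × (1 − 19.6%) = 3.8914%.
WACC = 0.4326 × 12.0000% + 0.5674 × 3.8914% = 7.3992%.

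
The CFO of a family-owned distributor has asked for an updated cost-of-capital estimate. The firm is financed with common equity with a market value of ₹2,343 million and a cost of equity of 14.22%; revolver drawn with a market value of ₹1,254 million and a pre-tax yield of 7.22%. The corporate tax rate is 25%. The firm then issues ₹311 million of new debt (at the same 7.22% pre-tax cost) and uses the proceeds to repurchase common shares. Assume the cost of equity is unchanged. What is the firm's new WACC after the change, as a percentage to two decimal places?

10.39%

After the change:
Total capital V = 2032 + 1565 = 3597.
Equity: weight = 2032/3597 = 0.5649; cost = 14.22%.
Revolver drawn: weight = 1565/3597 = 0.4351; after-tax cost = 7.22% × (1 − 25%) = 5.4150%.
WACC = 0.5649 × 14.2200% + 0.4351 × 5.4150% = 10.3891%.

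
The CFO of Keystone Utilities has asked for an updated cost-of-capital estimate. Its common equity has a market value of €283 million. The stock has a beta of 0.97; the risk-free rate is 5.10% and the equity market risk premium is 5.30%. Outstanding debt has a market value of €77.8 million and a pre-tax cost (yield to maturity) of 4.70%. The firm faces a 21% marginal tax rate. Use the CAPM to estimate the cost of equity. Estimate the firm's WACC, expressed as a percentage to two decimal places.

8.83%

Cost of equity via CAPM: Re = 5.1% + 0.97 × 5.3% = 10.2410%.
Total capital V = 283 + 77.8 = 360.8.
Equity: weight = 283/360.8 = 0.7844; cost = 10.241%.
Debt: weight = 77.8/360.8 = 0.2156; after-tax cost = 4.7% × (1 − 21%) = 3.7130%.
WACC = 0.7844 × 10.2410% + 0.2156 × 3.7130% = 8.8334%.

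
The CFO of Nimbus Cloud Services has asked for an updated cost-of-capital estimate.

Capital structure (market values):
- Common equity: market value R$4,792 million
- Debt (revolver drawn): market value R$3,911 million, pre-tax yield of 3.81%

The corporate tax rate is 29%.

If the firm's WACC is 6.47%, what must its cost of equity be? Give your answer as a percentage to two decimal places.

Total capital V = 4792 + 3911 = 8703.
Equity weight = 4792/8703 = 0.5506.
Revolver drawn weight = 3911/8703 = 0.4494.
Debt contribution = 0.4494 × 3.81% × (1 − 29%) = 1.2156%.
Required equity contribution = 6.47% − 1.2156% = 5.2544%.
Re = 5.2544% / 0.5506 = 9.5427%.

9.54%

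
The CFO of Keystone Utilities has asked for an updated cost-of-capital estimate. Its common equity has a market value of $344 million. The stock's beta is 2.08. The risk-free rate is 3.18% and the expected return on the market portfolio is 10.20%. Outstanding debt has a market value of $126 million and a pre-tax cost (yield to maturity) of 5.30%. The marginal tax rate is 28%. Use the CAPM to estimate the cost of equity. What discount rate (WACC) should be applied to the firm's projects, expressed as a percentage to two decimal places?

Market risk premium = 10.2% − 3.18% = 7.02%.
Cost of equity via CAPM: Re = 3.18% + 2.08 × 7.02% = 17.7816%.
Total capital V = 344 + 126 = 470.
Equity: weight = 344/470 = 0.7319; cost = 17.7816%.
Debt: weight = 126/470 = 0.2681; after-tax cost = 5.3% × (1 − 28%) = 3.8160%.
WACC = 0.7319 × 17.7816% + 0.2681 × 3.8160% = 14.0376%.

14.04%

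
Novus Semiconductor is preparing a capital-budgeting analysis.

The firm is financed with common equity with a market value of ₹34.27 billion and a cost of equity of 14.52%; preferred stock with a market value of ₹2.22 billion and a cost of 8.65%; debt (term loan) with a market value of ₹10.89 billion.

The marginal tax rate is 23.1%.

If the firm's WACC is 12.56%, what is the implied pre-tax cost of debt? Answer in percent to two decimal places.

Total capital V = 34.27 + 2.22 + 10.89 = 47.38.
Equity weight = 34.27/47.38 = 0.7233.
Preferred weight = 2.22/47.38 = 0.0469.
Term loan weight = 10.89/47.38 = 0.2298.
Equity contribution = 0.7233 × 14.52% = 10.5023%.
Preferred contribution = 0.0469 × 8.65% = 0.4053%.
Remaining for debt = 12.56% − 10.9076% = 1.6524%.
Rd × (1 − 23.1%) × 0.2298 = 1.6524%  ⇒  Rd = 9.3486%.

9.35%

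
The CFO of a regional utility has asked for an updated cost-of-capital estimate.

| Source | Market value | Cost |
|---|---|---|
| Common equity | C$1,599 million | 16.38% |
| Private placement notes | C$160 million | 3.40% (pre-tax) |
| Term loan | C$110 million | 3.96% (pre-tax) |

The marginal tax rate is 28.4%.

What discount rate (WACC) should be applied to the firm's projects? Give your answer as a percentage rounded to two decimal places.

Total capital V = 1599 + 160 + 110 = 1869.
Equity: weight = 1599/1869 = 0.8555; cost = 16.38%.
Private placement notes: weight = 160/1869 = 0.0856; after-tax cost = 3.4% × (1 − 28.4%) = 2.4344%.
Term loan: weight = 110/1869 = 0.0589; after-tax cost = 3.96% × (1 − 28.4%) = 2.8354%.
WACC = 0.8555 × 16.3800% + 0.0856 × 2.4344% + 0.0589 × 2.8354% = 14.3890%.

14.39%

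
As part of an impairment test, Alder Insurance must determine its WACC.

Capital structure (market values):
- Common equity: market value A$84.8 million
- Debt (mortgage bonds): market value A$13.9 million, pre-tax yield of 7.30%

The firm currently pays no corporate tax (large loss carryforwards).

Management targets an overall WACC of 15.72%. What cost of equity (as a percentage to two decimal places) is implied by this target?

17.10%

Total capital V = 84.8 + 13.9 = 98.7.
Equity weight = 84.8/98.7 = 0.8592.
Mortgage bonds weight = 13.9/98.7 = 0.1408.
Debt contribution = 0.1408 × 7.3% × (1 − 0%) = 1.0281%.
Required equity contribution = 15.72% − 1.0281% = 14.6919%.
Re = 14.6919% / 0.8592 = 17.1002%.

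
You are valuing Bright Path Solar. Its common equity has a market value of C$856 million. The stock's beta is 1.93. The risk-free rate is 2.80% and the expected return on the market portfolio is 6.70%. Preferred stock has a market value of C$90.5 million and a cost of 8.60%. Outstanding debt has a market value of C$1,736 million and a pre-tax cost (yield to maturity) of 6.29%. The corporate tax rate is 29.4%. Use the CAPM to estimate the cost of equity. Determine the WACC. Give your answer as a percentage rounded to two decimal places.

Market risk premium = 6.7% − 2.8% = 3.9%.
Cost of equity via CAPM: Re = 2.8% + 1.93 × 3.9% = 10.3270%.
Total capital V = 856 + 90.5 + 1736 = 2682.5.
Equity: weight = 856/2682.5 = 0.3191; cost = 10.327%.
Preferred: weight = 90.5/2682.5 = 0.0337; cost = 8.6%.
Debt: weight = 1736/2682.5 = 0.6472; after-tax cost = 6.29% × (1 − 29.4%) = 4.4407%.
WACC = 0.3191 × 10.3270% + 0.0337 × 8.6000% + 0.6472 × 4.4407% = 6.4594%.

6.46%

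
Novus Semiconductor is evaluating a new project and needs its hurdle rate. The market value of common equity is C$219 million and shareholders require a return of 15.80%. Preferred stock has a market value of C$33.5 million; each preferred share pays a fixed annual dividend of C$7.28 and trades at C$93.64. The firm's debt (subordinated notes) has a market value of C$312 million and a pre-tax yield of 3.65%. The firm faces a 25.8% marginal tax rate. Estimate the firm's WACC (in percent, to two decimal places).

8.09%

Cost of preferred: Rp = 7.28 / 93.64 = 7.7745%.
Total capital V = 219 + 33.5 + 312 = 564.5.
Equity: weight = 219/564.5 = 0.3880; cost = 15.8%.
Preferred: weight = 33.5/564.5 = 0.0593; cost = 7.7745%.
Subordinated notes: weight = 312/564.5 = 0.5527; after-tax cost = 3.65% × (1 − 25.8%) = 2.7083%.
WACC = 0.3880 × 15.8000% + 0.0593 × 7.7745% + 0.5527 × 2.7083% = 8.0879%.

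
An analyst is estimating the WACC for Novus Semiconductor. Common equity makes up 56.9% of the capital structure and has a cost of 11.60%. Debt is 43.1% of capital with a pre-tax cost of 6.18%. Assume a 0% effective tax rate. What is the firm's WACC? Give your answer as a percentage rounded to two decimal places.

After-tax cost of debt = 6.18% × (1 − 0%) = 6.1800%.
WACC = 0.569 × 11.6000% + 0.431 × 6.1800% = 9.2640%.

9.26%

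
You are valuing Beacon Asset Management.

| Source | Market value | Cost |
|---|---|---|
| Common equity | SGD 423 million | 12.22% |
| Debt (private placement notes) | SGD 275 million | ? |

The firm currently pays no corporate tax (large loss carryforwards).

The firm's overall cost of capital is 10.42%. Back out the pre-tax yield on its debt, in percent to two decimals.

7.65%

Total capital V = 423 + 275 = 698.
Equity weight = 423/698 = 0.6060.
Private placement notes weight = 275/698 = 0.3940.
Equity contribution = 0.6060 × 12.22% = 7.4055%.
Remaining for debt = 10.42% − 7.4055% = 3.0145%.
Rd × (1 − 0%) × 0.3940 = 3.0145%  ⇒  Rd = 7.6513%.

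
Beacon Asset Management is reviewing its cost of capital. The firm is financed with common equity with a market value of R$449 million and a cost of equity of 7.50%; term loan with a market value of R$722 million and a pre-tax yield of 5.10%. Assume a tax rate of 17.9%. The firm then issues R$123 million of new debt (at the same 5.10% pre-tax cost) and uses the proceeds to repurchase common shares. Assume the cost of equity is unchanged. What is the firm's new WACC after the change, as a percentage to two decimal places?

After the change:
Total capital V = 326 + 845 = 1171.
Equity: weight = 326/1171 = 0.2784; cost = 7.5%.
Term loan: weight = 845/1171 = 0.7216; after-tax cost = 5.1% × (1 − 17.9%) = 4.1871%.
WACC = 0.2784 × 7.5000% + 0.7216 × 4.1871% = 5.1094%.

5.11%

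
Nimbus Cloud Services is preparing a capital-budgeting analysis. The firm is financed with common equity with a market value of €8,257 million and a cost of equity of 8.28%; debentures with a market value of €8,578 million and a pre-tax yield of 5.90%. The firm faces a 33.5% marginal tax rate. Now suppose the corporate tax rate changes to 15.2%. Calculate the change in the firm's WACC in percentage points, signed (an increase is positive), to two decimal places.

Current WACC:
Total capital V = 8257 + 8578 = 16835.
Equity: weight = 8257/16835 = 0.4905; cost = 8.28%.
Debentures: weight = 8578/16835 = 0.5095; after-tax cost = 5.9% × (1 − 33.5%) = 3.9235%.
WACC = 0.4905 × 8.2800% + 0.5095 × 3.9235% = 6.0602%.
After the change:
Total capital V = 8257 + 8578 = 16835.
Equity: weight = 8257/16835 = 0.4905; cost = 8.28%.
Debentures: weight = 8578/16835 = 0.5095; after-tax cost = 5.9% × (1 − 15.2%) = 5.0032%.
WACC = 0.4905 × 8.2800% + 0.5095 × 5.0032% = 6.6104%.
Change in WACC = 6.6104% − 6.0602% = 0.5501 pp.

+0.55 pp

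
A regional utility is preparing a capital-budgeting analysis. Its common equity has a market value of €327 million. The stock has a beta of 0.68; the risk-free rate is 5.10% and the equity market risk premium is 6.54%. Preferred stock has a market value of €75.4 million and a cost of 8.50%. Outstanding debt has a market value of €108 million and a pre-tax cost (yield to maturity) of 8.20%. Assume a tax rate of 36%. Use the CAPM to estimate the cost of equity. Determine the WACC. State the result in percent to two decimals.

Cost of equity via CAPM: Re = 5.1% + 0.68 × 6.54% = 9.5472%.
Total capital V = 327 + 75.4 + 108 = 510.4.
Equity: weight = 327/510.4 = 0.6407; cost = 9.5472%.
Preferred: weight = 75.4/510.4 = 0.1477; cost = 8.5%.
Debt: weight = 108/510.4 = 0.2116; after-tax cost = 8.2% × (1 − 36%) = 5.2480%.
WACC = 0.6407 × 9.5472% + 0.1477 × 8.5000% + 0.2116 × 5.2480% = 8.4828%.

8.48%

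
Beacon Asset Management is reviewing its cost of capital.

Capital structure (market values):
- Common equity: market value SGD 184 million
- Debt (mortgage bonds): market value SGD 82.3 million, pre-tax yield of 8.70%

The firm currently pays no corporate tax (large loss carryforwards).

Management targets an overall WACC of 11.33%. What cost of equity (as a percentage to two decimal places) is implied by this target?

12.51%

Total capital V = 184 + 82.3 = 266.3.
Equity weight = 184/266.3 = 0.6910.
Mortgage bonds weight = 82.3/266.3 = 0.3090.
Debt contribution = 0.3090 × 8.7% × (1 − 0%) = 2.6887%.
Required equity contribution = 11.33% − 2.6887% = 8.6413%.
Re = 8.6413% / 0.6910 = 12.5064%.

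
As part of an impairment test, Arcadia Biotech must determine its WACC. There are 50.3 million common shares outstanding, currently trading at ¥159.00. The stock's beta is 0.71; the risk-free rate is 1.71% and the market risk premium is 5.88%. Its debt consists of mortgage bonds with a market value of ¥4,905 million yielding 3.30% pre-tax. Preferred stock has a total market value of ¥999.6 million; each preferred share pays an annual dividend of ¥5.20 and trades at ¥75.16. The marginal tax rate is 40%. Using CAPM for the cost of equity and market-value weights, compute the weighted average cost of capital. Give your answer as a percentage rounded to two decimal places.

Cost of equity via CAPM: Re = 1.71% + 0.71 × 5.88% = 5.8848%.
Cost of preferred: Rp = 5.2 / 75.16 = 6.9186%.
Market value of equity E = 159.0 × 50.3m = 7997.7m.
Total capital V = 7997.7 + 999.6 + 4905 = 13902.3.
Equity: weight = 7997.7/13902.3 = 0.5753; cost = 5.8848%.
Preferred: weight = 999.6/13902.3 = 0.0719; cost = 6.9186%.
Mortgage bonds: weight = 4905/13902.3 = 0.3528; after-tax cost = 3.3% × (1 − 40%) = 1.9800%.
WACC = 0.5753 × 5.8848% + 0.0719 × 6.9186% + 0.3528 × 1.9800% = 4.5814%.

4.58%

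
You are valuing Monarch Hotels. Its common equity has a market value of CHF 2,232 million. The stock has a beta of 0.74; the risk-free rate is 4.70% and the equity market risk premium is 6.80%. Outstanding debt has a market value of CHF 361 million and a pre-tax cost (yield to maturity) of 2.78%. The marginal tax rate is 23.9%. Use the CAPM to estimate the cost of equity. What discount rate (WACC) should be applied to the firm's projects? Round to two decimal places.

8.67%

Cost of equity via CAPM: Re = 4.7% + 0.74 × 6.8% = 9.7320%.
Total capital V = 2232 + 361 = 2593.
Equity: weight = 2232/2593 = 0.8608; cost = 9.732%.
Debt: weight = 361/2593 = 0.1392; after-tax cost = 2.78% × (1 − 23.9%) = 2.1156%.
WACC = 0.8608 × 9.7320% + 0.1392 × 2.1156% = 8.6716%.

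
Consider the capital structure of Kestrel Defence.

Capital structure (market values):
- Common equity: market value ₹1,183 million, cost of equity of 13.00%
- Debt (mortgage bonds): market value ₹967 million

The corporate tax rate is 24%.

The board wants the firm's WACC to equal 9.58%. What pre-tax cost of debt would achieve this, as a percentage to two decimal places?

7.10%

Total capital V = 1183 + 967 = 2150.
Equity weight = 1183/2150 = 0.5502.
Mortgage bonds weight = 967/2150 = 0.4498.
Equity contribution = 0.5502 × 13% = 7.1530%.
Remaining for debt = 9.58% − 7.1530% = 2.4270%.
Rd × (1 − 24%) × 0.4498 = 2.4270%  ⇒  Rd = 7.1001%.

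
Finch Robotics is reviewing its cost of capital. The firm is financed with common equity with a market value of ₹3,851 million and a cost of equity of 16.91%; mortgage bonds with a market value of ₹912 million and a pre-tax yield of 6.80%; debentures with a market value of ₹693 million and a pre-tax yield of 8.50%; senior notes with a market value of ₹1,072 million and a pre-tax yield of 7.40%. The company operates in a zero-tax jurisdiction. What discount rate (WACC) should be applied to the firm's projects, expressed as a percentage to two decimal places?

Total capital V = 3851 + 912 + 693 + 1072 = 6528.
Equity: weight = 3851/6528 = 0.5899; cost = 16.91%.
Mortgage bonds: weight = 912/6528 = 0.1397; after-tax cost = 6.8% × (1 − 0%) = 6.8000%.
Debentures: weight = 693/6528 = 0.1062; after-tax cost = 8.5% × (1 − 0%) = 8.5000%.
Senior notes: weight = 1072/6528 = 0.1642; after-tax cost = 7.4% × (1 − 0%) = 7.4000%.
WACC = 0.5899 × 16.9100% + 0.1397 × 6.8000% + 0.1062 × 8.5000% + 0.1642 × 7.4000% = 13.0431%.

13.04%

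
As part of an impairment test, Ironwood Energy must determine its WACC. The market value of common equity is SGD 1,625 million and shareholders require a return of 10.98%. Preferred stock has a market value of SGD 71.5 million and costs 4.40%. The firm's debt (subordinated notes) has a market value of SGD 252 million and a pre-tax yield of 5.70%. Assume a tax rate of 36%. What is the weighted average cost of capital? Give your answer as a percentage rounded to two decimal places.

Total capital V = 1625 + 71.5 + 252 = 1948.5.
Equity: weight = 1625/1948.5 = 0.8340; cost = 10.98%.
Preferred: weight = 71.5/1948.5 = 0.0367; cost = 4.4%.
Subordinated notes: weight = 252/1948.5 = 0.1293; after-tax cost = 5.7% × (1 − 36%) = 3.6480%.
WACC = 0.8340 × 10.9800% + 0.0367 × 4.4000% + 0.1293 × 3.6480% = 9.7903%.

9.79%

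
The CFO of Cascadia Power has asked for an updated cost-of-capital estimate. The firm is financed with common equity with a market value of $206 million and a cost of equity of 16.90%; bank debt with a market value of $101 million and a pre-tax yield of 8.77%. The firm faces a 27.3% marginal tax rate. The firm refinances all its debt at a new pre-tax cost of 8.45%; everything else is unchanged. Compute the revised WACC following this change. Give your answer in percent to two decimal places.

After the change:
Total capital V = 206 + 101 = 307.
Equity: weight = 206/307 = 0.6710; cost = 16.9%.
Bank debt: weight = 101/307 = 0.3290; after-tax cost = 8.45% × (1 − 27.3%) = 6.1431%.
WACC = 0.6710 × 16.9000% + 0.3290 × 6.1431% = 13.3611%.

13.36%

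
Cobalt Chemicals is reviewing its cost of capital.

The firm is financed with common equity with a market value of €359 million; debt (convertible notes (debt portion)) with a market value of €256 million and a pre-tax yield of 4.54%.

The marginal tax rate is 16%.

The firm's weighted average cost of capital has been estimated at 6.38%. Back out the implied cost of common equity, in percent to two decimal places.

Total capital V = 359 + 256 = 615.
Equity weight = 359/615 = 0.5837.
Convertible notes (debt portion) weight = 256/615 = 0.4163.
Debt contribution = 0.4163 × 4.54% × (1 − 16%) = 1.5874%.
Required equity contribution = 6.38% − 1.5874% = 4.7926%.
Re = 4.7926% / 0.5837 = 8.2101%.

8.21%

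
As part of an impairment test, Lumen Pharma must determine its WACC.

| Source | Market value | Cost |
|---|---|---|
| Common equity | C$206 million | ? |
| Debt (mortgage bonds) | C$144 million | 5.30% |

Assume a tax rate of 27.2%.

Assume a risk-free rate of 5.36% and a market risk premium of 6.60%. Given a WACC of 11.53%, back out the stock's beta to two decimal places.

Total capital V = 206 + 144 = 350.
Equity weight = 206/350 = 0.5886.
Mortgage bonds weight = 144/350 = 0.4114.
Debt contribution = 0.4114 × 5.3% × (1 − 27.2%) = 1.5875%.
Required equity contribution = 11.53% − 1.5875% = 9.9425%  ⇒  Re = 16.8927%.
CAPM: 16.8927% = 5.36% + β × 6.6%  ⇒  β = 1.7474.

1.75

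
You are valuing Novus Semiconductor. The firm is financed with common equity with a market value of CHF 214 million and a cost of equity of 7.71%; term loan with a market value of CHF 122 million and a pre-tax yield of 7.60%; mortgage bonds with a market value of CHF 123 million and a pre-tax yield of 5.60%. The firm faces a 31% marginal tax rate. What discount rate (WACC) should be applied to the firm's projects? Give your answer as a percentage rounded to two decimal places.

Total capital V = 214 + 122 + 123 = 459.
Equity: weight = 214/459 = 0.4662; cost = 7.71%.
Term loan: weight = 122/459 = 0.2658; after-tax cost = 7.6% × (1 − 31%) = 5.2440%.
Mortgage bonds: weight = 123/459 = 0.2680; after-tax cost = 5.6% × (1 − 31%) = 3.8640%.
WACC = 0.4662 × 7.7100% + 0.2658 × 5.2440% + 0.2680 × 3.8640% = 6.0239%.

6.02%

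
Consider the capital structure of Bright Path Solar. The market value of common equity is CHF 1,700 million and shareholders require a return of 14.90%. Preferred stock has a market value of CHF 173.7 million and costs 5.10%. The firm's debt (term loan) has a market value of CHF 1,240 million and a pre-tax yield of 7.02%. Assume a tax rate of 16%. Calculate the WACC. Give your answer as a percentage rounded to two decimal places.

10.77%

Total capital V = 1700 + 173.7 + 1240 = 3113.7.
Equity: weight = 1700/3113.7 = 0.5460; cost = 14.9%.
Preferred: weight = 173.7/3113.7 = 0.0558; cost = 5.1%.
Term loan: weight = 1240/3113.7 = 0.3982; after-tax cost = 7.02% × (1 − 16%) = 5.8968%.
WACC = 0.5460 × 14.9000% + 0.0558 × 5.1000% + 0.3982 × 5.8968% = 10.7679%.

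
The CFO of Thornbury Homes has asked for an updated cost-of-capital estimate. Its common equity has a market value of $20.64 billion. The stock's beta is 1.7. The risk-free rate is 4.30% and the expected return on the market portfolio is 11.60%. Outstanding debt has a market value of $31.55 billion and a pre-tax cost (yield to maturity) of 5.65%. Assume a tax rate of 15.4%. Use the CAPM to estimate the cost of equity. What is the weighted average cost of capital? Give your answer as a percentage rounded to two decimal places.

Market risk premium = 11.6% − 4.3% = 7.3%.
Cost of equity via CAPM: Re = 4.3% + 1.7 × 7.3% = 16.7100%.
Total capital V = 20.64 + 31.55 = 52.19.
Equity: weight = 20.64/52.19 = 0.3955; cost = 16.71%.
Debt: weight = 31.55/52.19 = 0.6045; after-tax cost = 5.65% × (1 − 15.4%) = 4.7799%.
WACC = 0.3955 × 16.7100% + 0.6045 × 4.7799% = 9.4980%.

9.50%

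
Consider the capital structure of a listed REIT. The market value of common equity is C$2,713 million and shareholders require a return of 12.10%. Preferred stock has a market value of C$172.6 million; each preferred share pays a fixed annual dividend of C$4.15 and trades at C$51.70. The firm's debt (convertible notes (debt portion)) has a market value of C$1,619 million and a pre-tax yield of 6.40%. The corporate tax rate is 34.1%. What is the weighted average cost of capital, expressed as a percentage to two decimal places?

9.11%

Cost of preferred: Rp = 4.15 / 51.7 = 8.0271%.
Total capital V = 2713 + 172.6 + 1619 = 4504.6.
Equity: weight = 2713/4504.6 = 0.6023; cost = 12.1%.
Preferred: weight = 172.6/4504.6 = 0.0383; cost = 8.0271%.
Convertible notes (debt portion): weight = 1619/4504.6 = 0.3594; after-tax cost = 6.4% × (1 − 34.1%) = 4.2176%.
WACC = 0.6023 × 12.1000% + 0.0383 × 8.0271% + 0.3594 × 4.2176% = 9.1109%.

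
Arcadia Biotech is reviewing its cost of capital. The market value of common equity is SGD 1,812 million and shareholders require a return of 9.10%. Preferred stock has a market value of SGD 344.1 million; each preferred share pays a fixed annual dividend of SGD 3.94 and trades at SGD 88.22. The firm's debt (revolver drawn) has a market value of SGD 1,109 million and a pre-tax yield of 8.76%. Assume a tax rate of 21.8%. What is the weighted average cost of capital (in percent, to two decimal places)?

7.85%

Cost of preferred: Rp = 3.94 / 88.22 = 4.4661%.
Total capital V = 1812 + 344.1 + 1109 = 3265.1.
Equity: weight = 1812/3265.1 = 0.5550; cost = 9.1%.
Preferred: weight = 344.1/3265.1 = 0.1054; cost = 4.4661%.
Revolver drawn: weight = 1109/3265.1 = 0.3397; after-tax cost = 8.76% × (1 − 21.8%) = 6.8503%.
WACC = 0.5550 × 9.1000% + 0.1054 × 4.4661% + 0.3397 × 6.8503% = 7.8475%.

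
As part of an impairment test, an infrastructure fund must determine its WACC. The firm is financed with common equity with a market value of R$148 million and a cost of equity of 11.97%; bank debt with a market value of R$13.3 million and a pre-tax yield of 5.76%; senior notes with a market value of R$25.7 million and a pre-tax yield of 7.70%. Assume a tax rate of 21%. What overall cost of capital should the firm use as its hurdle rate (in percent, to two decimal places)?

Total capital V = 148 + 13.3 + 25.7 = 187.
Equity: weight = 148/187 = 0.7914; cost = 11.97%.
Bank debt: weight = 13.3/187 = 0.0711; after-tax cost = 5.76% × (1 − 21%) = 4.5504%.
Senior notes: weight = 25.7/187 = 0.1374; after-tax cost = 7.7% × (1 − 21%) = 6.0830%.
WACC = 0.7914 × 11.9700% + 0.0711 × 4.5504% + 0.1374 × 6.0830% = 10.6332%.

10.63%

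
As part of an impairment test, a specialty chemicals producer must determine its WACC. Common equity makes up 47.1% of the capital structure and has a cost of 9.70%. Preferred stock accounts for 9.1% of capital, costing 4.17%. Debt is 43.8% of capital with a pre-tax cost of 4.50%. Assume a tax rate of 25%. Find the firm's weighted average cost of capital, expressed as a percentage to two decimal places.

6.43%

After-tax cost of debt = 4.5% × (1 − 25%) = 3.3750%.
WACC = 0.471 × 9.7000% + 0.091 × 4.1700% + 0.438 × 3.3750% = 6.4264%.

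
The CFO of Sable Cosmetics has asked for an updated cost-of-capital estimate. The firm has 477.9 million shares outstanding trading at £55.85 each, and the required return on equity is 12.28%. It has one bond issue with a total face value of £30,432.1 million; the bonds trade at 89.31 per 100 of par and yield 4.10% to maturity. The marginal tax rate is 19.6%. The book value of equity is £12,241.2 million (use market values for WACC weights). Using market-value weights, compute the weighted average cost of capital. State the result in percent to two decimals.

7.75%

Market value of equity E = 55.85 × 477.9m = 26690.715m. Market value of debt D = 30432.1m × 89.31/100 = 27178.90851m.
Total capital V = 26690.715 + 27178.90851 = 53869.62351.
Equity: weight = 26690.715/53869.62351 = 0.4955; cost = 12.28%.
Bonds outstanding: weight = 27178.90851/53869.62351 = 0.5045; after-tax cost = 4.1% × (1 − 19.6%) = 3.2964%.
WACC = 0.4955 × 12.2800% + 0.5045 × 3.2964% = 7.7475%.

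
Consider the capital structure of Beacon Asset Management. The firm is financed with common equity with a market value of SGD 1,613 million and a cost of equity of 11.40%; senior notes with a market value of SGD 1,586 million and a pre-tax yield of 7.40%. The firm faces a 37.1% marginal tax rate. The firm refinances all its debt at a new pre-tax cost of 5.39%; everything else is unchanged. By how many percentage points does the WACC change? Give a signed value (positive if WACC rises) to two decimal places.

Current WACC:
Total capital V = 1613 + 1586 = 3199.
Equity: weight = 1613/3199 = 0.5042; cost = 11.4%.
Senior notes: weight = 1586/3199 = 0.4958; after-tax cost = 7.4% × (1 − 37.1%) = 4.6546%.
WACC = 0.5042 × 11.4000% + 0.4958 × 4.6546% = 8.0558%.
After the change:
Total capital V = 1613 + 1586 = 3199.
Equity: weight = 1613/3199 = 0.5042; cost = 11.4%.
Senior notes: weight = 1586/3199 = 0.4958; after-tax cost = 5.39% × (1 − 37.1%) = 3.3903%.
WACC = 0.5042 × 11.4000% + 0.4958 × 3.3903% = 7.4290%.
Change in WACC = 7.4290% − 8.0558% = -0.6268 pp.

-0.63 pp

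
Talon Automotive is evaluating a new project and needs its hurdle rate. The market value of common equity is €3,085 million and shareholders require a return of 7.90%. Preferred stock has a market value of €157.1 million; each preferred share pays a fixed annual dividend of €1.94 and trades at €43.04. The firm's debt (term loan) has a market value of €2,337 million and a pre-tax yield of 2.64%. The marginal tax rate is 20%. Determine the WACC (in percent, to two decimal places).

Cost of preferred: Rp = 1.94 / 43.04 = 4.5074%.
Total capital V = 3085 + 157.1 + 2337 = 5579.1.
Equity: weight = 3085/5579.1 = 0.5530; cost = 7.9%.
Preferred: weight = 157.1/5579.1 = 0.0282; cost = 4.5074%.
Term loan: weight = 2337/5579.1 = 0.4189; after-tax cost = 2.64% × (1 − 20%) = 2.1120%.
WACC = 0.5530 × 7.9000% + 0.0282 × 4.5074% + 0.4189 × 2.1120% = 5.3800%.

5.38%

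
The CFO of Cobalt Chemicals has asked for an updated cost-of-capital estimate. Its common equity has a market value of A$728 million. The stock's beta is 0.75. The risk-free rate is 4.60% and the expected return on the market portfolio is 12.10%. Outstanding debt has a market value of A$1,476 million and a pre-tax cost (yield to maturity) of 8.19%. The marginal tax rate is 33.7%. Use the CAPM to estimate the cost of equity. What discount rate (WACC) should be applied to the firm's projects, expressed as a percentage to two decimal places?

7.01%

Market risk premium = 12.1% − 4.6% = 7.5%.
Cost of equity via CAPM: Re = 4.6% + 0.75 × 7.5% = 10.2250%.
Total capital V = 728 + 1476 = 2204.
Equity: weight = 728/2204 = 0.3303; cost = 10.225%.
Debt: weight = 1476/2204 = 0.6697; after-tax cost = 8.19% × (1 − 33.7%) = 5.4300%.
WACC = 0.3303 × 10.2250% + 0.6697 × 5.4300% = 7.0138%.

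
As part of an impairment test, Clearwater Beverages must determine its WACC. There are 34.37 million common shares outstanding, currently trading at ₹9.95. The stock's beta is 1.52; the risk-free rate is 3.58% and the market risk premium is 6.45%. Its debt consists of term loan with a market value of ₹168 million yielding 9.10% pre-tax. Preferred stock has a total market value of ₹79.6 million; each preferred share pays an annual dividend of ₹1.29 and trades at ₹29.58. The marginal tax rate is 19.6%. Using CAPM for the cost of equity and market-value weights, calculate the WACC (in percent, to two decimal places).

10.44%

Cost of equity via CAPM: Re = 3.58% + 1.52 × 6.45% = 13.3840%.
Cost of preferred: Rp = 1.29 / 29.58 = 4.3611%.
Market value of equity E = 9.95 × 34.37m = 341.9815m.
Total capital V = 341.9815 + 79.6 + 168 = 589.5815.
Equity: weight = 341.9815/589.5815 = 0.5800; cost = 13.384%.
Preferred: weight = 79.6/589.5815 = 0.1350; cost = 4.3611%.
Term loan: weight = 168/589.5815 = 0.2849; after-tax cost = 9.1% × (1 − 19.6%) = 7.3164%.
WACC = 0.5800 × 13.3840% + 0.1350 × 4.3611% + 0.2849 × 7.3164% = 10.4369%.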